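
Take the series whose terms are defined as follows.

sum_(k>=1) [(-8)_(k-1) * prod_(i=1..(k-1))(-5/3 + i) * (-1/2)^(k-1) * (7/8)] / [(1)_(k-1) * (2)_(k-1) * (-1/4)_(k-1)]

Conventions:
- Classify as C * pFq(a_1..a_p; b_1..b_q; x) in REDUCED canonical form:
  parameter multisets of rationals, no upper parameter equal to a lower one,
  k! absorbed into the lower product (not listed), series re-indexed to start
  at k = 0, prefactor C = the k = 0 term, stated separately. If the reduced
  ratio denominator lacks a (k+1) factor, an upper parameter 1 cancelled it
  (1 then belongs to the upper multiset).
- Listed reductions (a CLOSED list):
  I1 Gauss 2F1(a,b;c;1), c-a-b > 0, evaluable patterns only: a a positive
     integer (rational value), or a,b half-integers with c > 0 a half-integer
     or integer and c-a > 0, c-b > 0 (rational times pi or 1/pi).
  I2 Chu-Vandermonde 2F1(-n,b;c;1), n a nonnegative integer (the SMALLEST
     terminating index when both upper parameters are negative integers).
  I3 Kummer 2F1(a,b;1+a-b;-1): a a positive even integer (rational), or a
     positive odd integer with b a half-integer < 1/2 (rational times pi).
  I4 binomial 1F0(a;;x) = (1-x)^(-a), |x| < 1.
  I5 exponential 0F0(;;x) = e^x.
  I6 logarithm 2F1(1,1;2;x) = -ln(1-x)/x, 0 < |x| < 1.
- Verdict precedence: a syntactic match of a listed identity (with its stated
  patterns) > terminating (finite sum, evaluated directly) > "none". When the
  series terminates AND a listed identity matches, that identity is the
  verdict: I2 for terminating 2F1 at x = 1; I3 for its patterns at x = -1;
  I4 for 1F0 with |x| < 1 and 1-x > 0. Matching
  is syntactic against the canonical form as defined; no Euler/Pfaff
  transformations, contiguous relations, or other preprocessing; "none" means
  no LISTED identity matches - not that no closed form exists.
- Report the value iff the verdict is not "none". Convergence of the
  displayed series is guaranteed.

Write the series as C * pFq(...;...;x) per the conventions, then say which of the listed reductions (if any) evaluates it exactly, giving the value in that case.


First insight: from the first term 7/8: (1)_k (C = 7/8, x = -1/2) is k! itself.
Step ratio: r(k) = (-1/2) * (k-8) (k-2/3) / [(k-1/4) (k+2) (k+1)] - poly over poly, x = (-1/2) from leading terms; C = 7/8 at k = 0.

Canonical form: C = 7/8 times 2F2 with upper {-8, -2/3}, lower {-1/4, 2}, x = -1/2. Verdict: terminating. With -8 upstairs the series is a 9-term polynomial sum; evaluated term by term. Value: 174014509094879/24831070541640.


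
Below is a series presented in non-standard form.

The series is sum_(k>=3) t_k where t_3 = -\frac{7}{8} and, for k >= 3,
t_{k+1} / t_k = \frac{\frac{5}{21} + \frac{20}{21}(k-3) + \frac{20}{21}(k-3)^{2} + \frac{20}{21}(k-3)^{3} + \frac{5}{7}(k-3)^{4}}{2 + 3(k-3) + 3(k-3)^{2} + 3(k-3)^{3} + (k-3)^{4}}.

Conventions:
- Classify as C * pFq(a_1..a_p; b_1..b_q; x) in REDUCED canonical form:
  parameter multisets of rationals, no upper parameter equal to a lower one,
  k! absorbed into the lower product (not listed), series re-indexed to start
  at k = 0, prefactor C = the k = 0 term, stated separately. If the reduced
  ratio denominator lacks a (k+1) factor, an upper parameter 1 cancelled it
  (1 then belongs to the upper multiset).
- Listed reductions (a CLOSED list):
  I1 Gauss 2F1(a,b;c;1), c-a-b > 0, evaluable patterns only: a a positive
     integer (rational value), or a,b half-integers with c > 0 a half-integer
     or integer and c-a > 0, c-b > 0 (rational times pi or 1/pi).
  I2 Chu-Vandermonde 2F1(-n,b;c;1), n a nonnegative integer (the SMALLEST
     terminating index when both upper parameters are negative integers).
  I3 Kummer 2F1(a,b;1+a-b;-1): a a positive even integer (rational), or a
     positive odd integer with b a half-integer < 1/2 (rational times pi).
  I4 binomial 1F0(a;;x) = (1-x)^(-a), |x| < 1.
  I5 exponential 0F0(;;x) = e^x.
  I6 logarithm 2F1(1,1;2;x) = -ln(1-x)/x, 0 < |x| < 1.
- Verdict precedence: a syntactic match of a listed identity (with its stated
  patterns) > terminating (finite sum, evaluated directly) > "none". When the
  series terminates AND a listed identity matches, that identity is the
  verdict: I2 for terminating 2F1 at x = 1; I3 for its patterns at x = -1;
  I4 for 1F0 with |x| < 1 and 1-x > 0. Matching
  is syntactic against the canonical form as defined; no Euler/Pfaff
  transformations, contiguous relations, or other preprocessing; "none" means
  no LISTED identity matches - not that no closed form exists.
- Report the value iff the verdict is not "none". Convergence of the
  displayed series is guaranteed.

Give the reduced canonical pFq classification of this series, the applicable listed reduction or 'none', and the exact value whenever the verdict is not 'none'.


Key step: with t_0 = -\frac{7}{8}, factor the ratio over Q (C = -7/8, x = 5/7): negated roots = parameters.
Term ratio: r(k) = \frac{5}{7} * (k+\frac{1}{3}) (k+1) / [(k+2) (k+1)] - rational in k. x = \frac{5}{7}; t_0 = -\frac{7}{8}; negate the roots.

x = \frac{5}{7} here; the reduced form reads 2F1, upper {\frac{1}{3}, 1}, lower {2}, C = -\frac{7}{8}. Verdict: none. A 2F1 with upper {\frac{1}{3}, 1} fits none of I1-I6 at x = \frac{5}{7}; the sum runs forever.


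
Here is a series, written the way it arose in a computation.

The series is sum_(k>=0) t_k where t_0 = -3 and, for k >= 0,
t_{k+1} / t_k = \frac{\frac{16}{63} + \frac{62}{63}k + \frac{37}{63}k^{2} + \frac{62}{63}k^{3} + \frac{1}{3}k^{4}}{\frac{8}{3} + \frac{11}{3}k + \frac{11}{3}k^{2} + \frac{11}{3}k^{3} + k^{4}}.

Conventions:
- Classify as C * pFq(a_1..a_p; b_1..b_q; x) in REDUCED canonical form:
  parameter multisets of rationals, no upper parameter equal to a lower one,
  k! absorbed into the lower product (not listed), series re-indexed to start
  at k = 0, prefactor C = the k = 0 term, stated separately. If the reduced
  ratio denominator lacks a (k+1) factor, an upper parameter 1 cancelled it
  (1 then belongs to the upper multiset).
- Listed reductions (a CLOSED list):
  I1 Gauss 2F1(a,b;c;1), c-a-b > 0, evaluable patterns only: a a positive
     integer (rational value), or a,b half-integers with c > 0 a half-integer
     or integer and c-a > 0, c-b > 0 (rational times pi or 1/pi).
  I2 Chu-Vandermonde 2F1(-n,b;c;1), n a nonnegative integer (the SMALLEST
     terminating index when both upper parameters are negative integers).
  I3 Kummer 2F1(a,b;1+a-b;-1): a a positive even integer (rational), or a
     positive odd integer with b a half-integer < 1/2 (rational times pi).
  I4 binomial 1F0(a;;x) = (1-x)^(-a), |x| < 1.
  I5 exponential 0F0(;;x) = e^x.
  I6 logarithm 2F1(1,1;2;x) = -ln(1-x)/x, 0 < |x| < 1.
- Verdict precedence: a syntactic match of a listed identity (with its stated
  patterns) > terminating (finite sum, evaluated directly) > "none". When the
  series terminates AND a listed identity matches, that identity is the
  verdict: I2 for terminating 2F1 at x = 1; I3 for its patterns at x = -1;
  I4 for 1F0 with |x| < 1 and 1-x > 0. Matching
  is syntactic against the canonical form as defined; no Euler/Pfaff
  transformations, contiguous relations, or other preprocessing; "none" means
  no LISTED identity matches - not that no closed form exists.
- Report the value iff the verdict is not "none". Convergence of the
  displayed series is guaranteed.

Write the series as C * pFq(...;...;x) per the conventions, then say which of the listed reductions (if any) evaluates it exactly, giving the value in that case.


With C = -3: the canonical form is 1F0(\frac{2}{7}; -; \frac{1}{3}). Verdict: binomial (I4) applies (the 1F0 binomial series: exponent -2/7, x = \frac{1}{3}). Exact value: \left(-3\right) \cdot \left(\frac{2}{3}\right)^{-\frac{2}{7}}.

Key observation: from the first term -3: cancel k^2 + 1 from the displayed ratio first; then C = -3.
Consecutive-term ratio: r(k) = \frac{1}{3} * (k+\frac{2}{7}) / [(k+1)] - poly over poly, x = \frac{1}{3} from leading terms; C = -3 at k = 0.


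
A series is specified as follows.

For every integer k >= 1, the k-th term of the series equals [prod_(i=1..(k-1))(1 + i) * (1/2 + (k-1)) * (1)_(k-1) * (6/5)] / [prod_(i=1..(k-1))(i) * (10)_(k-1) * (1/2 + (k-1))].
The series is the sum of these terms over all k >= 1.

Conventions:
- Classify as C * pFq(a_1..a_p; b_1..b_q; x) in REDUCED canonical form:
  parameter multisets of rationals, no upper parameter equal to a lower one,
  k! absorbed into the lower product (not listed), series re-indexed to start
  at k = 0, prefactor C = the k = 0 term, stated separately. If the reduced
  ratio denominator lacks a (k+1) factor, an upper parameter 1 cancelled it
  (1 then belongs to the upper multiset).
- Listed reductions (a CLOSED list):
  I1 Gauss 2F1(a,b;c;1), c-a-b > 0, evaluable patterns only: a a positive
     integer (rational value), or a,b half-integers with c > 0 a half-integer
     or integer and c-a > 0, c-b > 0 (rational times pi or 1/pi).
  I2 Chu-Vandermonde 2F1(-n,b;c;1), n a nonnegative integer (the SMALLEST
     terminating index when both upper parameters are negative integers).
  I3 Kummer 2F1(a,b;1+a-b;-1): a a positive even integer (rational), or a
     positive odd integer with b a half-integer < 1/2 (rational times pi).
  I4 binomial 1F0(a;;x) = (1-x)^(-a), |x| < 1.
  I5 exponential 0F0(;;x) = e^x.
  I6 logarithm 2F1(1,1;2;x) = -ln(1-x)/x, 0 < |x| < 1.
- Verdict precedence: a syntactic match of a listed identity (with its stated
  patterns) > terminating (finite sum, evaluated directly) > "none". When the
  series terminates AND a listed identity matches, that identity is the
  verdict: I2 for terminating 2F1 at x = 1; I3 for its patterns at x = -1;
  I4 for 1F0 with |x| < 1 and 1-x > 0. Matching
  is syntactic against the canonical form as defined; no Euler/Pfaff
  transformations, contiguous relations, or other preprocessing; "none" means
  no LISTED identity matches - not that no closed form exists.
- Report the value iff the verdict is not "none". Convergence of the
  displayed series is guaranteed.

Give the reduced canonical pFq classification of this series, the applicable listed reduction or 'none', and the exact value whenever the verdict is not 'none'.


The series (x = 1) is 2F1: upper {1, 2}, lower {10}, prefactor 6/5. Verdict: Gauss (I1, integer-parameter pattern) matches (x = 1: the Gamma ratio telescopes since c-a-b = 7 > 0 and a = 1 in Z>0). Value: 54/35.

The tell: t_0 being 6/5, striking the common factor k + 1/2 reduces the term (C = 6/5).
Term ratio: r(k) = 1 * (k+1) (k+2) / [(k+10) (k+1)] ; factor over Q: parameters, x = 1, and C = 6/5.


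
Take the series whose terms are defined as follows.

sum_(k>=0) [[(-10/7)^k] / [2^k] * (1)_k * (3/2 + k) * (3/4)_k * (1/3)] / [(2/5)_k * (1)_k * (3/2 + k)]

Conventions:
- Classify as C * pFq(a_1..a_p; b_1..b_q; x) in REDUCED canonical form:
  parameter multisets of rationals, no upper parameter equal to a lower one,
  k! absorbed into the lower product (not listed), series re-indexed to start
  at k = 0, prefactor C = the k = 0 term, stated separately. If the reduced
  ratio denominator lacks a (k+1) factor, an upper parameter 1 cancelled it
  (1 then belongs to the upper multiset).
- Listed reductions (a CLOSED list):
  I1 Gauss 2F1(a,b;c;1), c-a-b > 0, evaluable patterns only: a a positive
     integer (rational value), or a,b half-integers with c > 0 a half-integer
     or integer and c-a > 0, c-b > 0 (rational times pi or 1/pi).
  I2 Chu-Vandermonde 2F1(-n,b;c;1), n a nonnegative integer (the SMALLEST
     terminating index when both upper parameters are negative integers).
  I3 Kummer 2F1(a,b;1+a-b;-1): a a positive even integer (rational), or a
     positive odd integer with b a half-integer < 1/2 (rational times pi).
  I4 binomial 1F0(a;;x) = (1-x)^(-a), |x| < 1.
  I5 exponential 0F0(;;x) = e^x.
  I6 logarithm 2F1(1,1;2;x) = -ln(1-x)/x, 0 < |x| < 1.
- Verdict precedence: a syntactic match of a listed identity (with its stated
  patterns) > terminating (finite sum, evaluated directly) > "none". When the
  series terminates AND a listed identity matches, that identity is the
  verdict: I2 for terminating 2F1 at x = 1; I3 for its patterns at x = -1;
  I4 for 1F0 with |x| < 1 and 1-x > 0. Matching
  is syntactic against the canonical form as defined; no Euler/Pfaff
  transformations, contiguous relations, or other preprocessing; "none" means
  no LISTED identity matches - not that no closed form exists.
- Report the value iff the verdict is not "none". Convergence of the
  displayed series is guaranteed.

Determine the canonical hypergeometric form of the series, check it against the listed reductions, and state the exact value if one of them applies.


This is 1/3 * 2F1(3/4, 1; 2/5; -5/7) in reduced canonical form. Verdict: none here - no I1-I6 shape fits x = -5/7 with lower {2/5}.

Key step: from the first term 1/3: (1)_k (C = 1/3) is k! itself.
Step ratio: r(k) = (-5/7) * (k+3/4) (k+1) / [(k+2/5) (k+1)] - rational in k, leading ratio (-5/7); with t_0 = 1/3, classification follows.


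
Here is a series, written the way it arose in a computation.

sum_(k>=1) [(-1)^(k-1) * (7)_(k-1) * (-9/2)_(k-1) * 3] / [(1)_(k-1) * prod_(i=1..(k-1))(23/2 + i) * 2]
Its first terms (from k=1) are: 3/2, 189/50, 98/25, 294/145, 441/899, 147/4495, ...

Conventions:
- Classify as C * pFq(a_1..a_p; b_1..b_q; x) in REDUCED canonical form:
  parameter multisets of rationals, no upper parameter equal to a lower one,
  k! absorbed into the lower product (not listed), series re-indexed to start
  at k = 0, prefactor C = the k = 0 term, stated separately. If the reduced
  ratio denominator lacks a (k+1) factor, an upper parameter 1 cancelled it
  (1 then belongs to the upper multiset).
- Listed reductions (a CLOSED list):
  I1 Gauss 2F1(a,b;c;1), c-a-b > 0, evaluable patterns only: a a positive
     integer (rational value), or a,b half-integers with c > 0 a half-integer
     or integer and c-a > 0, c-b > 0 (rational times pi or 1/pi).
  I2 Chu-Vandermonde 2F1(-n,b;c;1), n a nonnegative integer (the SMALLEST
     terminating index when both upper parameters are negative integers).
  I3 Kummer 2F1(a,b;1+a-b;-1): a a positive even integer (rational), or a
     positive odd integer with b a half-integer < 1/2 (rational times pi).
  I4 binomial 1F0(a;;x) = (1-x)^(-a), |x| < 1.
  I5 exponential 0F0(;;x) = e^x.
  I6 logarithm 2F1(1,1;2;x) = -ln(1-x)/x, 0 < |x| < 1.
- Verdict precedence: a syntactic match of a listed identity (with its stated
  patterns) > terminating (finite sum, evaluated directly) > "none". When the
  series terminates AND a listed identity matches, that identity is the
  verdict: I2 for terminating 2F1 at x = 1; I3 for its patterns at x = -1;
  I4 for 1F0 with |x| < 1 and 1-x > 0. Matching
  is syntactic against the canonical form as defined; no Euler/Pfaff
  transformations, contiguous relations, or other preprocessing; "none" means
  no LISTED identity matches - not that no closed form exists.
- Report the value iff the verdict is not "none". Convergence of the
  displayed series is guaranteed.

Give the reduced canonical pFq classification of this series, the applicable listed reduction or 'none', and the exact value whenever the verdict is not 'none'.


The tell: x = (-1) and the lower running product (C = 3/2) is a rising factorial.
Ratio: r(k) = (-1) * (k-9/2) (k+7) / [(k+25/2) (k+1)] - poly over poly, x = (-1) from leading terms; C = 3/2 at k = 0.

Reduced: x = -1, 2F1, upper = {-9/2, 7}, lower = {25/2}, C = 3/2. Verdict: this is Kummer's theorem (I3) (x = -1; c = 25/2 equals 1+a-b for upper {-9/2, 7}: listed pattern). Exact value: (1003917915/268435456) * pi.


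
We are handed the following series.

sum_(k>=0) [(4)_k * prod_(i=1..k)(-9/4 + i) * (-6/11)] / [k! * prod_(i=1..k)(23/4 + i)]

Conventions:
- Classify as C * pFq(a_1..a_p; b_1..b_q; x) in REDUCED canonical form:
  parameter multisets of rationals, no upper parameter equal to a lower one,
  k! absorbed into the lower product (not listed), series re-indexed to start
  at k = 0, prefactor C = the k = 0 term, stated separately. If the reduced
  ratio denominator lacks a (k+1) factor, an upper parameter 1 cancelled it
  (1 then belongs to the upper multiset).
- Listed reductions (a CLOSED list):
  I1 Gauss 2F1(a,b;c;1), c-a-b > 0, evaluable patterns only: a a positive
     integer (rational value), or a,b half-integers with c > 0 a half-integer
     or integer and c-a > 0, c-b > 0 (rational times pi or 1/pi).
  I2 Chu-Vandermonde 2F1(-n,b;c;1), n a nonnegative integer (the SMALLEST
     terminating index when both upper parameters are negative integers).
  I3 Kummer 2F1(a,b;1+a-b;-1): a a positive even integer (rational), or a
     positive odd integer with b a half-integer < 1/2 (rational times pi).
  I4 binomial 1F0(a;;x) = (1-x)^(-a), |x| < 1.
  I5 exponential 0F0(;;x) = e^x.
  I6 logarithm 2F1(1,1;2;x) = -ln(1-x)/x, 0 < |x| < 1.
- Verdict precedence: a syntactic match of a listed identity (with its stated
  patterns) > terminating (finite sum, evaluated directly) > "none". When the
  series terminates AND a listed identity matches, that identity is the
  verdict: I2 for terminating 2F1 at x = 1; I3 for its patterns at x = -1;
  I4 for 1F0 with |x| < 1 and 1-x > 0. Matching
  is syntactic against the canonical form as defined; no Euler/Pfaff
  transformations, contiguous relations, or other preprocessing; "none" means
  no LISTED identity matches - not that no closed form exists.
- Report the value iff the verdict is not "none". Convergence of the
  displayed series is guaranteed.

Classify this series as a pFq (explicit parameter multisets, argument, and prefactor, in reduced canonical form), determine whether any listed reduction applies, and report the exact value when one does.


Key observation: from the first term -6/11: the running product (C = -6/11, x = 1) telescopes to a rising factorial.
Adjacent-term ratio: r(k) = 1 * (k-5/4) (k+4) / [(k+27/4) (k+1)] - rational in k, leading ratio 1; with t_0 = -6/11, classification follows.

Classification (C = -6/11): 2F1 with upper {-5/4, 4}, lower {27/4}, argument x = 1. Verdict at x = 1: Gauss's theorem (I1) matches (x = 1: the Gamma ratio telescopes since c-a-b = 4 > 0 and a = 4 in Z>0). Sum: -1311/7168.


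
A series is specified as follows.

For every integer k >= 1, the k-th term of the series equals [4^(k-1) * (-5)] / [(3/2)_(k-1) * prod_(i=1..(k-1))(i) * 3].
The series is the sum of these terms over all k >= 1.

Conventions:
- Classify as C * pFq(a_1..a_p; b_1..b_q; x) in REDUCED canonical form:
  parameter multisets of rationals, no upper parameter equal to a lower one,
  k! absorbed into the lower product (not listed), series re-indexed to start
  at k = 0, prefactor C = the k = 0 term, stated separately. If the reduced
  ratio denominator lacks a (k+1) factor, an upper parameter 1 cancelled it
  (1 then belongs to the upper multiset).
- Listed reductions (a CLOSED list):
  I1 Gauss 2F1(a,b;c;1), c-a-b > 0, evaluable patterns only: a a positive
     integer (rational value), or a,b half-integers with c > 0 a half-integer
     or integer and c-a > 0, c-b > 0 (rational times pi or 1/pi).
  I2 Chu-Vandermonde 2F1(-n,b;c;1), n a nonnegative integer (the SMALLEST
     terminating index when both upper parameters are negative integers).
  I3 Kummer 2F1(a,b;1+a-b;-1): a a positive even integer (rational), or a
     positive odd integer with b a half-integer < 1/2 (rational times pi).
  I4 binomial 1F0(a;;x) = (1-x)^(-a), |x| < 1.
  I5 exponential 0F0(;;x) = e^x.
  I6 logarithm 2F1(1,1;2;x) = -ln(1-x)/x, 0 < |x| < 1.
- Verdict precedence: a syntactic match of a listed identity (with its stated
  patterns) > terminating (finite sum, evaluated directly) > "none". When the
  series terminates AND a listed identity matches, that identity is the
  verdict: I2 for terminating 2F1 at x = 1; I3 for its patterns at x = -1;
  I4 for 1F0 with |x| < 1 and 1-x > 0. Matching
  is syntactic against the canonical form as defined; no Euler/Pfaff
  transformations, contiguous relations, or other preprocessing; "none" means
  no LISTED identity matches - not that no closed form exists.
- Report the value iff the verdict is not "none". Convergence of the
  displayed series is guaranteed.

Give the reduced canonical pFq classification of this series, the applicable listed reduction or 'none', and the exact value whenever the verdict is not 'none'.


The series (x = 4) is 0F1: upper {-}, lower {3/2}, prefactor -5/3. Verdict: none. Every listed pattern misses the 0F1 form at 4, upper {-}.

The tell: with t_0 = -5/3, the constant factors (C = -5/3, x = 4) combine into one prefactor.
Term ratio: r(k) = 4 * 1 / [(k+3/2) (k+1)] - poly over poly, x = 4 from leading terms; C = -5/3 at k = 0.


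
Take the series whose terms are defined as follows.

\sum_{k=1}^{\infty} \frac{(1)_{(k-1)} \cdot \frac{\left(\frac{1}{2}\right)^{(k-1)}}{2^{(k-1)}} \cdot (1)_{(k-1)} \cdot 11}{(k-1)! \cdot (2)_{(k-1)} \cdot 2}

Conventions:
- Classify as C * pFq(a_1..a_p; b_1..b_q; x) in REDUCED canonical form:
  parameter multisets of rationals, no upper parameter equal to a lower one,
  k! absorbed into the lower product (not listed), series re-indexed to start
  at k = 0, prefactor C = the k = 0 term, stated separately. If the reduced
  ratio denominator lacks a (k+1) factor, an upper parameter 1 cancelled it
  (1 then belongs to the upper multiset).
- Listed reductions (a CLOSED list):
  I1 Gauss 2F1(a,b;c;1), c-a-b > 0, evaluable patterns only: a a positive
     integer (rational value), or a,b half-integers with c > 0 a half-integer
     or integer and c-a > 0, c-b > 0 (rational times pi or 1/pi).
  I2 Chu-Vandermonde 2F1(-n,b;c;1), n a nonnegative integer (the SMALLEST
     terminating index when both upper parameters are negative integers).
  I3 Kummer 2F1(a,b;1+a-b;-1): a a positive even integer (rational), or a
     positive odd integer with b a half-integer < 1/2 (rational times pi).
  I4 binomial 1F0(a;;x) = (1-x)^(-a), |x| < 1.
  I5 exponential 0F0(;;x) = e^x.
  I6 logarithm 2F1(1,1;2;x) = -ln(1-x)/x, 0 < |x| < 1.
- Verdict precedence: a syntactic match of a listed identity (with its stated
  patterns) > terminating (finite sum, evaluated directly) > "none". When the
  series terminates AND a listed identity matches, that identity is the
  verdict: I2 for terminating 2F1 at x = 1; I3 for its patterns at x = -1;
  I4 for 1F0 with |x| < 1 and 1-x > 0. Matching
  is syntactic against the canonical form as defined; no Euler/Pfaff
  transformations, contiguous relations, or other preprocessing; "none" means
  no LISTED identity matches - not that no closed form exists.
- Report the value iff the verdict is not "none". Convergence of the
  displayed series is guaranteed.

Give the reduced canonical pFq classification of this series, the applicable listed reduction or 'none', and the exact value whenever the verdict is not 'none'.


With C = \frac{11}{2}: the canonical form is 2F1(1, 1; 2; \frac{1}{4}). Verdict: this is the I6 logarithm reduction (the logarithm: parameters (1,1;2), x = \frac{1}{4}). Sum: \left(-22\right) \cdot \ln\left(\frac{3}{4}\right).

Structural cue: x = \frac{1}{4} and the constant factors (C = 11/2, x = 1/4) combine into one prefactor.
Ratio: r(k) = \frac{1}{4} * (k+1) (k+1) / [(k+2) (k+1)] - poly over poly, x = \frac{1}{4} from leading terms; C = \frac{11}{2} at k = 0.


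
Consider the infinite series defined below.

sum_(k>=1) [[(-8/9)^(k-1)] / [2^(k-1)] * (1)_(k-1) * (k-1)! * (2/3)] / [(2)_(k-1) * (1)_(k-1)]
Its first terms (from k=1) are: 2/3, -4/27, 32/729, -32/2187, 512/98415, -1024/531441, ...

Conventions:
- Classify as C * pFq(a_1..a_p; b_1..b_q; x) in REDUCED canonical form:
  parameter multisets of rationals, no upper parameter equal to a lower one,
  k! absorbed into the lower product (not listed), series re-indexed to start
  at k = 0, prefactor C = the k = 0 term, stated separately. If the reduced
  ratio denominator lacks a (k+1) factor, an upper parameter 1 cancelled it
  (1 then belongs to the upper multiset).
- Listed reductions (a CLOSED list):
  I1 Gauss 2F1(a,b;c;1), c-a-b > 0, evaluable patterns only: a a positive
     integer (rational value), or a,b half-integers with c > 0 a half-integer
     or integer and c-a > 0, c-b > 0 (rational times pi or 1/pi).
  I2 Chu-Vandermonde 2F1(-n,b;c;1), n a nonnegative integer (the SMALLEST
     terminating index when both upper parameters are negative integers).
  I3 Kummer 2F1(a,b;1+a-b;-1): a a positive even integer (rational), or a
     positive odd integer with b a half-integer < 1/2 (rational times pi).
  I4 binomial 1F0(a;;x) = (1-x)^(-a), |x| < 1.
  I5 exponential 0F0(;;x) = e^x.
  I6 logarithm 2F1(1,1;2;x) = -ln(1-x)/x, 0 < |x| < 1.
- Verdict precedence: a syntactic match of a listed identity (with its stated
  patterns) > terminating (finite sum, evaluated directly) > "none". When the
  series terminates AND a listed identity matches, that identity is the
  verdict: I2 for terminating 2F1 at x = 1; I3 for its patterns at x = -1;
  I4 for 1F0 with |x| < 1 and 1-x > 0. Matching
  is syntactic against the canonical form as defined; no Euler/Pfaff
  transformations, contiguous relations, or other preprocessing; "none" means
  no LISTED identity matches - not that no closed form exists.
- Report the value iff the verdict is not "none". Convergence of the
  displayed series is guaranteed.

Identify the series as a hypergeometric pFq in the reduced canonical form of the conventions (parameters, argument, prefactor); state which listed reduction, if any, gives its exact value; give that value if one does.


At argument -4/9: a 2F1 with upper {1, 1}, lower {2}, scaled by C = 2/3. Verdict: the logarithmic series (I6) applies (the logarithm: parameters (1,1;2), x = -4/9). Its exact value is (3/2) * ln(13/9).

Structural cue: t_0 being 2/3, the factorial ratio (C = 2/3) (k+a-1)!/(a-1)! is a rising factorial (a)_k.
Step ratio: r(k) = (-4/9) * (k+1) (k+1) / [(k+2) (k+1)] ; factor over Q: parameters, x = (-4/9), and C = 2/3.


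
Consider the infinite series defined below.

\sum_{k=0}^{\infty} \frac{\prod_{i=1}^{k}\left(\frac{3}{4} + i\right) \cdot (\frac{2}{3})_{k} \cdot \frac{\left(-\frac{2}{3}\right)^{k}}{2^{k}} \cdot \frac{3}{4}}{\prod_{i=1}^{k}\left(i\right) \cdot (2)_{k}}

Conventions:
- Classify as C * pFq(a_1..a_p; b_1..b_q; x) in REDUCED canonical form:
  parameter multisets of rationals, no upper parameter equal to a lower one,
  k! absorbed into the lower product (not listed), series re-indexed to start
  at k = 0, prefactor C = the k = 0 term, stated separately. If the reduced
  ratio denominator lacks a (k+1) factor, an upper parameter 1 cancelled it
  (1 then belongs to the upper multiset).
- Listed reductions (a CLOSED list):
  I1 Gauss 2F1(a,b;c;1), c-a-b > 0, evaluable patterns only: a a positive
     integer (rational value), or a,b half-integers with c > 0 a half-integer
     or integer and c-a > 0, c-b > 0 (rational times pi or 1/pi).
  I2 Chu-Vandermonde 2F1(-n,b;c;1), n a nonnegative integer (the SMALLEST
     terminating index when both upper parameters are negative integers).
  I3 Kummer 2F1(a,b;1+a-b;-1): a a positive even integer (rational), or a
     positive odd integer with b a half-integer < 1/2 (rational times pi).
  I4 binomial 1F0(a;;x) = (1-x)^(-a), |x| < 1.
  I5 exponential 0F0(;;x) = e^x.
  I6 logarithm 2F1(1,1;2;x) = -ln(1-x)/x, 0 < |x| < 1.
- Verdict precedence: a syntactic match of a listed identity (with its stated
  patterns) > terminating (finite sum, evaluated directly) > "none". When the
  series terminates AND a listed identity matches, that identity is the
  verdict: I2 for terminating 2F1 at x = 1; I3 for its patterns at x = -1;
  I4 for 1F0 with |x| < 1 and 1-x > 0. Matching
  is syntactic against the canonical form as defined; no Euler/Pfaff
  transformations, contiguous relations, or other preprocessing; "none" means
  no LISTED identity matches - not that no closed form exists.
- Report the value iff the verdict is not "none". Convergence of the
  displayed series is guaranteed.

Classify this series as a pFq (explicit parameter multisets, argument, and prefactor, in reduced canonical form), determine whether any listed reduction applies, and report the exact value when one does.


This is \frac{3}{4} * 2F1(\frac{2}{3}, \frac{7}{4}; 2; -\frac{1}{3}) in reduced canonical form. Verdict: none (x = -\frac{1}{3}): each listed identity misses the multisets {\frac{2}{3}, \frac{7}{4}} ; {2}.

Key step: from the first term \frac{3}{4}: the two k-th powers (C = 3/4, x = -1/3) combine into one argument.
Term ratio: r(k) = -\frac{1}{3} * (k+\frac{2}{3}) (k+\frac{7}{4}) / [(k+2) (k+1)] ; factor over Q: parameters, x = -\frac{1}{3}, and C = \frac{3}{4}.


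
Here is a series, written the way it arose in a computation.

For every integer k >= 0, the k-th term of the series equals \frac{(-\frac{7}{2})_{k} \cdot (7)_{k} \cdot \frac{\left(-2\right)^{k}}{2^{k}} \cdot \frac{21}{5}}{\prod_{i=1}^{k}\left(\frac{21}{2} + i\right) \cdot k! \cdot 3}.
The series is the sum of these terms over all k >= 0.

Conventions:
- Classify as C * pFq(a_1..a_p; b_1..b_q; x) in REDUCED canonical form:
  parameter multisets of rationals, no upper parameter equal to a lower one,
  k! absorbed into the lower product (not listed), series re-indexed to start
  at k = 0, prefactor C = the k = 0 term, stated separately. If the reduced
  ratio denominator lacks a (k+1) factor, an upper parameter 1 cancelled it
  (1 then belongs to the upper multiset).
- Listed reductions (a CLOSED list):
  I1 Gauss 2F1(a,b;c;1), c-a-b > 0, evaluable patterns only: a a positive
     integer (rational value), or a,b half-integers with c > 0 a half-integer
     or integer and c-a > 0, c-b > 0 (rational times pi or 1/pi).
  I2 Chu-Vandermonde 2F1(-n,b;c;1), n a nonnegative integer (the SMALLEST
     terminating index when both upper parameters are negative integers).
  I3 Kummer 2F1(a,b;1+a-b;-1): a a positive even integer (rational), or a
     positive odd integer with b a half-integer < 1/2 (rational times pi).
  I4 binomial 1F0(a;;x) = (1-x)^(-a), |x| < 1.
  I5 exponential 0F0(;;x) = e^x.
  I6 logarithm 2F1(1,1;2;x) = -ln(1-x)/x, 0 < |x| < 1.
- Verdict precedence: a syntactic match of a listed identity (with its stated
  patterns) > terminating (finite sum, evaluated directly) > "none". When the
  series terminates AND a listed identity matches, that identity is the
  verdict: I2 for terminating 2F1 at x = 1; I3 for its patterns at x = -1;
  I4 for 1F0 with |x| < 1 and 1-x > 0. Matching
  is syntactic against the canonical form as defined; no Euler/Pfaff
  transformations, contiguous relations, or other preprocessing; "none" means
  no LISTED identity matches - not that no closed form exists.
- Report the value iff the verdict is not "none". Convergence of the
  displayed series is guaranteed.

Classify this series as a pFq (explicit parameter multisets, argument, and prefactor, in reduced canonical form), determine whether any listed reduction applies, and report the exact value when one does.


First insight: t_0 being \frac{7}{5}, the constant factors (prefactor 7/5) combine into one prefactor.
Consecutive-term ratio: r(k) = -1 * (k-\frac{7}{2}) (k+7) / [(k+\frac{23}{2}) (k+1)] - rational in k. x = -1; t_0 = \frac{7}{5}; negate the roots.

At argument -1: a 2F1 with upper {-\frac{7}{2}, 7}, lower {\frac{23}{2}}, scaled by C = \frac{7}{5}. Verdict (x = -1): Kummer's theorem (I3) applies (x = -1; c = \frac{23}{2} equals 1+a-b for upper {-\frac{7}{2}, 7}: listed pattern). Sum: \frac{20369349}{8388608} \cdot \pi.


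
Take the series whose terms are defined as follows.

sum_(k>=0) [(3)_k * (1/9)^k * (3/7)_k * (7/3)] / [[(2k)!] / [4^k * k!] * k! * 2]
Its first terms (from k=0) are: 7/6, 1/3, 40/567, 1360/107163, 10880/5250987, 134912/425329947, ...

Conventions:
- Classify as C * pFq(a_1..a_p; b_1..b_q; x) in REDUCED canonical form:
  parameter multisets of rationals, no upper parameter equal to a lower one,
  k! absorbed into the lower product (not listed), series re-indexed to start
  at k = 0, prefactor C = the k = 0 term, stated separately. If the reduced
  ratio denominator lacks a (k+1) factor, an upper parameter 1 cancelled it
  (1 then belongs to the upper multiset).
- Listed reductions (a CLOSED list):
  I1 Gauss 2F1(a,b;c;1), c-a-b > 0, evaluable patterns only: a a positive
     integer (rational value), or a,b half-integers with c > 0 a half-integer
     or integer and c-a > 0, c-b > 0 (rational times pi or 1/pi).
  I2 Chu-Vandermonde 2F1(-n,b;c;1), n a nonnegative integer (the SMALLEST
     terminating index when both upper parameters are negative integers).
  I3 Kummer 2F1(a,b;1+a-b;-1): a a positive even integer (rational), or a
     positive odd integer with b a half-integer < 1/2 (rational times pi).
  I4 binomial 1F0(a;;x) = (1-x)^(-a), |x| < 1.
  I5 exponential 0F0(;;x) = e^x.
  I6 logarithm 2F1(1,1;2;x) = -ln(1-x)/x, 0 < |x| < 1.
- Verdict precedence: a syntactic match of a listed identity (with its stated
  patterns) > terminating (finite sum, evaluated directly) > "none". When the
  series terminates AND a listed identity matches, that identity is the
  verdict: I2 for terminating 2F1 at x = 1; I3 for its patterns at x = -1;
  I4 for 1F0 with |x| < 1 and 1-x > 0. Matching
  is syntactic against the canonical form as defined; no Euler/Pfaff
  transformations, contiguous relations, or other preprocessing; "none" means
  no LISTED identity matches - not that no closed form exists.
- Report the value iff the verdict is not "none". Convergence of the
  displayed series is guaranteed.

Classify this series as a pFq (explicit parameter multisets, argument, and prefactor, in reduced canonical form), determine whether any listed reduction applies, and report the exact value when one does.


The tell: t_0 being 7/6, the lower (2k)!/(4^k k!) block (C = 7/6, x = 1/9) is (1/2)_k.
Adjacent-term ratio: r(k) = (1/9) * (k+3/7) (k+3) / [(k+1/2) (k+1)] - poly over poly, x = (1/9) from leading terms; C = 7/6 at k = 0.

Reduced: x = 1/9, 2F1, upper = {3/7, 3}, lower = {1/2}, C = 7/6. Verdict: none. A 2F1 with upper {3/7, 3} fits none of I1-I6 at x = 1/9; the sum runs forever.


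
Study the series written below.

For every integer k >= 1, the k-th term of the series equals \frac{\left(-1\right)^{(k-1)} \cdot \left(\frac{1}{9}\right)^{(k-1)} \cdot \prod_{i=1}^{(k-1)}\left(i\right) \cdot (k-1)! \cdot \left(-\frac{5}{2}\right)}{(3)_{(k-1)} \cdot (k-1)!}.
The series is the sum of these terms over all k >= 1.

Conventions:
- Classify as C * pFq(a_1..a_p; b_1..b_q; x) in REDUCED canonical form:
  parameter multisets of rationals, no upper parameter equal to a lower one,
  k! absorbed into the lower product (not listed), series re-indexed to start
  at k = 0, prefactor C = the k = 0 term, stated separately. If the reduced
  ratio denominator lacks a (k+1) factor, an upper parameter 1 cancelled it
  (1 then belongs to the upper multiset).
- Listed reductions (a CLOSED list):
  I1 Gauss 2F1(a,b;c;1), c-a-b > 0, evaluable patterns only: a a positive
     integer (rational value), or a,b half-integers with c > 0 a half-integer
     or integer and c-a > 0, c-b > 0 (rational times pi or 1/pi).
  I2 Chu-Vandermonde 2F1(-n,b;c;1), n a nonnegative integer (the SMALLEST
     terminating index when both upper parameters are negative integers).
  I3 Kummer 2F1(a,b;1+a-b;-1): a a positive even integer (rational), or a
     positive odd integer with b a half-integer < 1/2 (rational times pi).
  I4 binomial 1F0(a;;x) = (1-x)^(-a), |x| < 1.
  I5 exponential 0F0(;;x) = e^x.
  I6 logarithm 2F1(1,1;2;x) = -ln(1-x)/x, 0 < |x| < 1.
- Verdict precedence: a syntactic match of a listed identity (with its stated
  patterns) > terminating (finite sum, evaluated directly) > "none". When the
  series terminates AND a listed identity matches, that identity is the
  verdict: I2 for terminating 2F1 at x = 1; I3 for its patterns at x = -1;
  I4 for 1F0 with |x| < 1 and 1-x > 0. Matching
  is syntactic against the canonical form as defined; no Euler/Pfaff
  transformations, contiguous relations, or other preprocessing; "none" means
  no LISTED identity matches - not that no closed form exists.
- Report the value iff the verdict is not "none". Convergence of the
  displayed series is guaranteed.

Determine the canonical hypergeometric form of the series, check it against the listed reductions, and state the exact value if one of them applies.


This is -\frac{5}{2} * 2F1(1, 1; 3; -\frac{1}{9}) in reduced canonical form. Verdict: none - at argument -\frac{1}{9} the multisets {1, 1} ; {3} match no listed identity.

The tell: from the first term -\frac{5}{2}: the running product (C = -5/2) telescopes to a rising factorial.
Consecutive-term ratio: r(k) = -\frac{1}{9} * (k+1) (k+1) / [(k+3) (k+1)] - rational in k, leading ratio -\frac{1}{9}; with t_0 = -\frac{5}{2}, classification follows.


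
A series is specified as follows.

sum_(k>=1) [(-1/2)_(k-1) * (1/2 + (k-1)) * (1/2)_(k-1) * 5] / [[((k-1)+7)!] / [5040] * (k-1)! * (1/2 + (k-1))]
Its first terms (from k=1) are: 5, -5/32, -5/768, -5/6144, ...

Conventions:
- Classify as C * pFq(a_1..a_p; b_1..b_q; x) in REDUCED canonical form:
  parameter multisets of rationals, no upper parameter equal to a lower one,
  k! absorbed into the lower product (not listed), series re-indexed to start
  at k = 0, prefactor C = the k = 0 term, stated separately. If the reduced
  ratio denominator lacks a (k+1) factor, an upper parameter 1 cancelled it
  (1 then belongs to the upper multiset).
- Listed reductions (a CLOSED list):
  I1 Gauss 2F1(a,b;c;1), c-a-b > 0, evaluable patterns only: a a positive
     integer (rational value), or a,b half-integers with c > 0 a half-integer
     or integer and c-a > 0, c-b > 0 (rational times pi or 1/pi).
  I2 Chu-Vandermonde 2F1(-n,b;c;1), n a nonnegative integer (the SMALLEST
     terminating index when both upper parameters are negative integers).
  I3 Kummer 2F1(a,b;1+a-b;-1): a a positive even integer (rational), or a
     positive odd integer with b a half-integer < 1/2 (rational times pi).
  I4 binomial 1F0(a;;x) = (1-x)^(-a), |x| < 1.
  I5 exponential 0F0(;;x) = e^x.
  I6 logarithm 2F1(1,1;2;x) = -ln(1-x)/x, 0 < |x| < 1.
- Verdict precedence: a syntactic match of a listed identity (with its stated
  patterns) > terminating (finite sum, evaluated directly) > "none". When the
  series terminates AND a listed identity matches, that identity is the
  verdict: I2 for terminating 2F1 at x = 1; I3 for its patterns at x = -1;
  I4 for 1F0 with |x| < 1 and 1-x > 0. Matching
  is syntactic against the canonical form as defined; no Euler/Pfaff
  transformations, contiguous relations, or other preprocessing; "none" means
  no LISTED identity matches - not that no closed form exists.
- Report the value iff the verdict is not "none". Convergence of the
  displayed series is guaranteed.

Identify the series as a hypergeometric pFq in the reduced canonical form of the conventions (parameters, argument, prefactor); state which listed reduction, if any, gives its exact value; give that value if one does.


The tell: t_0 being 5, the denominator's factorial ratio (prefactor 5) is a lower Pochhammer.
Consecutive-term ratio: r(k) = 1 * (k-1/2) (k+1/2) / [(k+8) (k+1)] - rational; roots negated = parameters, x = 1, C = 5.

Reduced: x = 1, 2F1, upper = {-1/2, 1/2}, lower = {8}, C = 5. Verdict (x = 1): Gauss's theorem I1 (half-integer case) applies (x = 1; upper {-1/2, 1/2} half-integers, c = 8 in the evaluable pattern). Exact value: (8388608/552123) / pi.


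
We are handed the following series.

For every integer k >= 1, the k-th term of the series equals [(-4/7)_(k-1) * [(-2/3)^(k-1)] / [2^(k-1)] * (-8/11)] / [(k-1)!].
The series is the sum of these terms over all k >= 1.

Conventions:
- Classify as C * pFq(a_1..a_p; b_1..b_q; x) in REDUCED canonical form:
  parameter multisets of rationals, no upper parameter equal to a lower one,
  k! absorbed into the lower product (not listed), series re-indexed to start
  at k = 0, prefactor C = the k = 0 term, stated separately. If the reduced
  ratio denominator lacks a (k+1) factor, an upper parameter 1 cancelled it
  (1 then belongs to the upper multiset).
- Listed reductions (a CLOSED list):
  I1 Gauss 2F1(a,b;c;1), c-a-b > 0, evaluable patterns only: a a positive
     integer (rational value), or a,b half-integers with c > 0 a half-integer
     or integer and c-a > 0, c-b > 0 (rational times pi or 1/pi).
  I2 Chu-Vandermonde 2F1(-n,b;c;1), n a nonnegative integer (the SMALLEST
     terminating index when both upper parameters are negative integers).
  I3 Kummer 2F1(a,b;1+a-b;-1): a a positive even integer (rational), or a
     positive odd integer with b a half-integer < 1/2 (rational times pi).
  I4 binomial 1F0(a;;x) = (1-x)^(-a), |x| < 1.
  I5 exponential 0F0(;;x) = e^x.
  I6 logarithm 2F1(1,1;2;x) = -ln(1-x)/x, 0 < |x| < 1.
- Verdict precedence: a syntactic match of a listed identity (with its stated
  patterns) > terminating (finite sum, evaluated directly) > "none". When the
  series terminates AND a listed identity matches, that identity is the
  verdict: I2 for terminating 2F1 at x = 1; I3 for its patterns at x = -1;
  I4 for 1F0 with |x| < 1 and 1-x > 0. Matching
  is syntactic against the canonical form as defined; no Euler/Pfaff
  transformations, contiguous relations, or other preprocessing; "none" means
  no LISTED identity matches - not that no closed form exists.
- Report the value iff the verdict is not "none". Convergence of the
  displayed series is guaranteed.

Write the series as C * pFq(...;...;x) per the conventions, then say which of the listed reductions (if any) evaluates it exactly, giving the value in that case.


The series (x = -1/3) is 1F0: upper {-4/7}, lower {-}, prefactor -8/11. Verdict: binomial (I4) fires (the 1F0 binomial series: exponent 4/7, x = -1/3). Exact value: (-8/11) * (4/3)^(4/7).

Key step: t_0 = -8/11 here, and the two k-th powers (C = -8/11) combine into one argument.
Adjacent-term ratio: r(k) = (-1/3) * (k-4/7) / [(k+1)] - poly over poly, x = (-1/3) from leading terms; C = -8/11 at k = 0.
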